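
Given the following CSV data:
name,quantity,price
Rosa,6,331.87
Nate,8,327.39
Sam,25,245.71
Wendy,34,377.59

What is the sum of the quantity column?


Values in 'quantity' column:
  Row 1: 6
  Row 2: 8
  Row 3: 25
  Row 4: 34
Sum = 6 + 8 + 25 + 34 = 73

ANSWER: 73


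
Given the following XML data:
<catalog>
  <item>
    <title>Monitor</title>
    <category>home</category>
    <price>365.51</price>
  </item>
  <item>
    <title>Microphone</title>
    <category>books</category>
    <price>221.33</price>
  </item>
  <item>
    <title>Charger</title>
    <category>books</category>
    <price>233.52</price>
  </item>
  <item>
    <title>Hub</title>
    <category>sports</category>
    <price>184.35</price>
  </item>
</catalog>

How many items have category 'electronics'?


Scanning <item> elements for <category>electronics</category>:
Count: 0

ANSWER: 0


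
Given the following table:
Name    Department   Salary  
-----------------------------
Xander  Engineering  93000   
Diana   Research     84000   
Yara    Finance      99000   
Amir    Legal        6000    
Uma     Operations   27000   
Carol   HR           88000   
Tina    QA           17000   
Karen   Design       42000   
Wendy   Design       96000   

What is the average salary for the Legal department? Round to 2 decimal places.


Legal department members:
  Amir: 6000
Sum = 6000
Count = 1
Average = 6000 / 1 = 6000.00

ANSWER: 6000.00


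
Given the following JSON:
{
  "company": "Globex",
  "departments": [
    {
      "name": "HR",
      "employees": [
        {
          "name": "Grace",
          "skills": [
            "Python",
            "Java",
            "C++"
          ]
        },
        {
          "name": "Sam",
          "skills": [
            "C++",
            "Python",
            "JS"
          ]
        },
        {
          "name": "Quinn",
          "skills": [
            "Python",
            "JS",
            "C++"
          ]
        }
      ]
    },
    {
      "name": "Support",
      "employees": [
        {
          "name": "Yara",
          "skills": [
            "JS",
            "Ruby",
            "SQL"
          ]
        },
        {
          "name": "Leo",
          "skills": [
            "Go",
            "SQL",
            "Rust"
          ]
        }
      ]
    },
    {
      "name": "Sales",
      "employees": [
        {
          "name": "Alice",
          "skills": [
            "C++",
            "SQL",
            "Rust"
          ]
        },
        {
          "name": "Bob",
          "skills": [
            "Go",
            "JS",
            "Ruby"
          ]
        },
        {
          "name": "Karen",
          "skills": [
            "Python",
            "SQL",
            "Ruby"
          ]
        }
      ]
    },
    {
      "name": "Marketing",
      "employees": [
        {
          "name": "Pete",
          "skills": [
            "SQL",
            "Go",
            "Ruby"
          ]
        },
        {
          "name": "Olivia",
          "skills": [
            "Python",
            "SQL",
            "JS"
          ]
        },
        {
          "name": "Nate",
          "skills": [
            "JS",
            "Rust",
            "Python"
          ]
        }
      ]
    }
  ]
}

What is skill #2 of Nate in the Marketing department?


Path: departments[3].employees[2].skills[1]
Value: Rust

ANSWER: Rust


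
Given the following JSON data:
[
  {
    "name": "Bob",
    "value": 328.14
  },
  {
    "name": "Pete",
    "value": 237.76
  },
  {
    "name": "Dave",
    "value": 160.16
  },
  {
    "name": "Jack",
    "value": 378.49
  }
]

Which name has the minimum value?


Comparing values:
  Bob: 328.14
  Pete: 237.76
  Dave: 160.16
  Jack: 378.49
Minimum: Dave (160.16)

ANSWER: Dave


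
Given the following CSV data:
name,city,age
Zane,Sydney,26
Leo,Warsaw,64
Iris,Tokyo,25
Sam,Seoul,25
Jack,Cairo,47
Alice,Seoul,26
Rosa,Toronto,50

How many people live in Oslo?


Scanning city column for 'Oslo':
Total matches: 0

ANSWER: 0


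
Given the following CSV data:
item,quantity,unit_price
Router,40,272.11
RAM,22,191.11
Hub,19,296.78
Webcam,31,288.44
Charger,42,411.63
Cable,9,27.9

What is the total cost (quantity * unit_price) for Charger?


Row: Charger
quantity = 42
unit_price = 411.63
total = 42 * 411.63 = 17288.46

ANSWER: 17288.46


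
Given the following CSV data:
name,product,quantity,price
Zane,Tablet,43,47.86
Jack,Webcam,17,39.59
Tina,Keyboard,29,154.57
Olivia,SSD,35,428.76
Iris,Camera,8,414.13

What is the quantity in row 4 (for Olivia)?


Row 4: Olivia
Column 'quantity' = 35

ANSWER: 35


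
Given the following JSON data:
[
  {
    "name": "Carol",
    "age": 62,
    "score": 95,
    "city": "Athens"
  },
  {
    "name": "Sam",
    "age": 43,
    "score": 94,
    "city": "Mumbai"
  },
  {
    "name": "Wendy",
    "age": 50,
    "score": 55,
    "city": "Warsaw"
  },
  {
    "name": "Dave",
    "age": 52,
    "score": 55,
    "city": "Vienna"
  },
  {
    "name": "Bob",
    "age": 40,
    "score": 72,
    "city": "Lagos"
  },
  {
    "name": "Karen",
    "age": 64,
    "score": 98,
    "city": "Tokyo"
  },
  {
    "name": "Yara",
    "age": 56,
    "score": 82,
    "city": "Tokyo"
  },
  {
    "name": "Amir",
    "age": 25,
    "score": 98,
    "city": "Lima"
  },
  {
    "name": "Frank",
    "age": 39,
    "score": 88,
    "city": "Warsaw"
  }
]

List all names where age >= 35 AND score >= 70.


Checking both conditions:
  Carol (age=62, score=95) -> YES
  Sam (age=43, score=94) -> YES
  Wendy (age=50, score=55) -> no
  Dave (age=52, score=55) -> no
  Bob (age=40, score=72) -> YES
  Karen (age=64, score=98) -> YES
  Yara (age=56, score=82) -> YES
  Amir (age=25, score=98) -> no
  Frank (age=39, score=88) -> YES


ANSWER: Carol, Sam, Bob, Karen, Yara, Frank


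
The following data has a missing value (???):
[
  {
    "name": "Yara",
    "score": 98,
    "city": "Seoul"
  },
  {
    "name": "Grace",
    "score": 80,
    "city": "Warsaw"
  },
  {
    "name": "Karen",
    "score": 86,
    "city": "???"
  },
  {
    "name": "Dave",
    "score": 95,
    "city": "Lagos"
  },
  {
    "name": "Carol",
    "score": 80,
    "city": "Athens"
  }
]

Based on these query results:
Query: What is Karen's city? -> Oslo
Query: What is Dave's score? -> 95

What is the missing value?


The missing value is Karen's city
From query: Karen's city = Oslo

ANSWER: Oslo


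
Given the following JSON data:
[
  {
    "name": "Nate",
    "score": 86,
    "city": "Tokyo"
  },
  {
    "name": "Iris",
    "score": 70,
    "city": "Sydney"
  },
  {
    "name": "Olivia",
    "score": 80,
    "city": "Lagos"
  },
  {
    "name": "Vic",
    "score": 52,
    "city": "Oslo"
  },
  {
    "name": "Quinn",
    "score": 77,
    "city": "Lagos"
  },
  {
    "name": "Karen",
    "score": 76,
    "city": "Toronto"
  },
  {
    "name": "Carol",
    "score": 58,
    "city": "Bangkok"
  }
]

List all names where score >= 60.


Filtering records where score >= 60:
  Nate (score=86) -> YES
  Iris (score=70) -> YES
  Olivia (score=80) -> YES
  Vic (score=52) -> no
  Quinn (score=77) -> YES
  Karen (score=76) -> YES
  Carol (score=58) -> no


ANSWER: Nate, Iris, Olivia, Quinn, Karen


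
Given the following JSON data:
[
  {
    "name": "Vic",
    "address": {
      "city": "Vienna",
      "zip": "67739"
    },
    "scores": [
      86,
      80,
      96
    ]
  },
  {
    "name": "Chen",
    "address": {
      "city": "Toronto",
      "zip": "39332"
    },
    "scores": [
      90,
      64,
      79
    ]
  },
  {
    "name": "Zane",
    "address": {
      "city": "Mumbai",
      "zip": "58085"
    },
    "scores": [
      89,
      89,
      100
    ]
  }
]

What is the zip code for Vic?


Path: records[0].address.zip
Value: 67739

ANSWER: 67739


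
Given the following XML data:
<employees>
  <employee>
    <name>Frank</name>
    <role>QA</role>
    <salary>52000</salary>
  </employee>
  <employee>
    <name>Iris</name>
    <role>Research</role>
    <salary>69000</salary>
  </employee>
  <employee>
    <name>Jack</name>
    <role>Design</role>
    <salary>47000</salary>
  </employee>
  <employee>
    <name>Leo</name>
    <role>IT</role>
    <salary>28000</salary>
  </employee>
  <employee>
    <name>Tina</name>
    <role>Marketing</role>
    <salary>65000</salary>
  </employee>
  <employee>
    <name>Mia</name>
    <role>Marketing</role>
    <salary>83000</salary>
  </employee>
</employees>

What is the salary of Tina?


Searching for <employee> with <name>Tina</name>
Found at position 5
<salary>65000</salary>

ANSWER: 65000


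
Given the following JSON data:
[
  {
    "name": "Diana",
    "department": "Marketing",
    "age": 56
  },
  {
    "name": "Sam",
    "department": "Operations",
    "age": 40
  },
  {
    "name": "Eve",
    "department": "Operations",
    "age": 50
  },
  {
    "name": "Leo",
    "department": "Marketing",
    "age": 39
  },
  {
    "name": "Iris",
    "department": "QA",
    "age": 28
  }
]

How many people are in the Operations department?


Scanning records for department = Operations
  Record 1: Sam
  Record 2: Eve
Count: 2

ANSWER: 2


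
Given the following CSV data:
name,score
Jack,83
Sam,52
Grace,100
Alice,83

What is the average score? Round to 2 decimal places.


Scores: 83, 52, 100, 83
Sum = 318
Count = 4
Average = 318 / 4 = 79.50

ANSWER: 79.50


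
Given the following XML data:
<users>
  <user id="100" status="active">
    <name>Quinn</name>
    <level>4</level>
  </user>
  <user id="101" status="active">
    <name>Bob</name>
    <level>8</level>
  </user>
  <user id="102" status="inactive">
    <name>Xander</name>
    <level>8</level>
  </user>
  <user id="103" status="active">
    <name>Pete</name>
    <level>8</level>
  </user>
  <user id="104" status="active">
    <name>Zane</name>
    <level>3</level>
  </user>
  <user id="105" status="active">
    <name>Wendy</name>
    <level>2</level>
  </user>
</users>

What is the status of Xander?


Finding user with name = Xander
user id="102" status="inactive"

ANSWER: inactive


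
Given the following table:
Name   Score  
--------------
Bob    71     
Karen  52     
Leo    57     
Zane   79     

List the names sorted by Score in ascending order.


Sorting by Score (ascending):
  Karen: 52
  Leo: 57
  Bob: 71
  Zane: 79


ANSWER: Karen, Leo, Bob, Zane


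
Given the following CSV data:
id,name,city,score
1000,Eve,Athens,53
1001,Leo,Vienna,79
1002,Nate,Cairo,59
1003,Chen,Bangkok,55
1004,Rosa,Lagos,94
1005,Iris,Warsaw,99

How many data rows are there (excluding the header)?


Counting rows (excluding header):
Header: id,name,city,score
Data rows: 6

ANSWER: 6


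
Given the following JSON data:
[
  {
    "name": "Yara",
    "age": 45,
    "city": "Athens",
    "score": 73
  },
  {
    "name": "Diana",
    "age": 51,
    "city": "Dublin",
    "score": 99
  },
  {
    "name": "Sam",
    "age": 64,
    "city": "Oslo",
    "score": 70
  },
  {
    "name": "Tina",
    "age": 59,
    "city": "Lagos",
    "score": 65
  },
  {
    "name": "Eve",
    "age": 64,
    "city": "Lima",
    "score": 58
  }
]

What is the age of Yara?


Looking up record where name = Yara
Record index: 0
Field 'age' = 45

ANSWER: 45


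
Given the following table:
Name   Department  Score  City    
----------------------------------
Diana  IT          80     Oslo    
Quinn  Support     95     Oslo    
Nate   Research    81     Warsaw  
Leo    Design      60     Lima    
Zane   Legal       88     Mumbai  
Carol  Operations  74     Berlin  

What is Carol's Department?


Row 6: Carol
Department = Operations

ANSWER: Operations


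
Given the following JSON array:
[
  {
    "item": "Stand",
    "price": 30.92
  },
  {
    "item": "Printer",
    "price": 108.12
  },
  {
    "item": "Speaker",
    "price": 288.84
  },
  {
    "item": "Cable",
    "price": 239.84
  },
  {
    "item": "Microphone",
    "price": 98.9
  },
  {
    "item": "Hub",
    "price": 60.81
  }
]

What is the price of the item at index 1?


Array index 1 -> Printer
price = 108.12

ANSWER: 108.12


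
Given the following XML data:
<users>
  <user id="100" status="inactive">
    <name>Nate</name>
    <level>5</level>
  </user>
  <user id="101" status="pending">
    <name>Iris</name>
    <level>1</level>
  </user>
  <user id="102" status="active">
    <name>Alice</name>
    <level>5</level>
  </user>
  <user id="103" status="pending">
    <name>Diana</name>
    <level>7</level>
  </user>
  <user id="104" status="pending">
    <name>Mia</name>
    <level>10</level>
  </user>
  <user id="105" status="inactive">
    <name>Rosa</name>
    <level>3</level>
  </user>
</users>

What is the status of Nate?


Finding user with name = Nate
user id="100" status="inactive"

ANSWER: inactive


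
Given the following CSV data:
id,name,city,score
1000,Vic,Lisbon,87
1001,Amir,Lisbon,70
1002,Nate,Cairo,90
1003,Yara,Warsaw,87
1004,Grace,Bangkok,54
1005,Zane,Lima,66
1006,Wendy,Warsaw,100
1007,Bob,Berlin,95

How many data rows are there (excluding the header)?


Counting rows (excluding header):
Header: id,name,city,score
Data rows: 8

ANSWER: 8


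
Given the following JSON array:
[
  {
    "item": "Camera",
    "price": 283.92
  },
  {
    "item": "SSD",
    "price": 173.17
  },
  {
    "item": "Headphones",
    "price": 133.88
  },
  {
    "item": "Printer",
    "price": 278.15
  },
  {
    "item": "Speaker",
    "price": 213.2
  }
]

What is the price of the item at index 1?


Array index 1 -> SSD
price = 173.17

ANSWER: 173.17


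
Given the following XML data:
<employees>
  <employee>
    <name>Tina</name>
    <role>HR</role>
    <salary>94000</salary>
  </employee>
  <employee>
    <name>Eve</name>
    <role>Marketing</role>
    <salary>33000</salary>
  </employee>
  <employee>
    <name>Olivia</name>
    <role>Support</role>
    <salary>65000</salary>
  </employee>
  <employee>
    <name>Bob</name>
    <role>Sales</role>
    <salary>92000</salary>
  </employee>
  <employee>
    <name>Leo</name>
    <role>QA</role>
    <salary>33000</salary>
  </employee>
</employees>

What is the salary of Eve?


Searching for <employee> with <name>Eve</name>
Found at position 2
<salary>33000</salary>

ANSWER: 33000


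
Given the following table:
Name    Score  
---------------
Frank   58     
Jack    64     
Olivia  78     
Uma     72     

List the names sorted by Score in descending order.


Sorting by Score (descending):
  Olivia: 78
  Uma: 72
  Jack: 64
  Frank: 58


ANSWER: Olivia, Uma, Jack, Frank


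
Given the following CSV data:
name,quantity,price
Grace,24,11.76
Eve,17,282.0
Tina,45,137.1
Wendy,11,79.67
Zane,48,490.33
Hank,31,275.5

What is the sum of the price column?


Values in 'price' column:
  Row 1: 11.76
  Row 2: 282.0
  Row 3: 137.1
  Row 4: 79.67
  Row 5: 490.33
  Row 6: 275.5
Sum = 11.76 + 282.0 + 137.1 + 79.67 + 490.33 + 275.5 = 1276.36

ANSWER: 1276.36


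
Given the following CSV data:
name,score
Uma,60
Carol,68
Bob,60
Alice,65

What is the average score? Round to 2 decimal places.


Scores: 60, 68, 60, 65
Sum = 253
Count = 4
Average = 253 / 4 = 63.25

ANSWER: 63.25


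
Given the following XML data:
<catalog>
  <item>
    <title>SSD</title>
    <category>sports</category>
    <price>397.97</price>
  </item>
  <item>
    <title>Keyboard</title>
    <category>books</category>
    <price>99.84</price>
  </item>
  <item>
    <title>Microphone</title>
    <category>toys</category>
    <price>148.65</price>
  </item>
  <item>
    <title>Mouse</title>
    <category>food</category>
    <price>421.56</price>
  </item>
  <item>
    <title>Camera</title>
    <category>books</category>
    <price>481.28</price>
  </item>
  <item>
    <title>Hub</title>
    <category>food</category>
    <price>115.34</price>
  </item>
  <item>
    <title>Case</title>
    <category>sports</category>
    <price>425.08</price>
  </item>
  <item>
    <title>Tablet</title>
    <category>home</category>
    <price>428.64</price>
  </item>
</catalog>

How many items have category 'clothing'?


Scanning <item> elements for <category>clothing</category>:
Count: 0

ANSWER: 0


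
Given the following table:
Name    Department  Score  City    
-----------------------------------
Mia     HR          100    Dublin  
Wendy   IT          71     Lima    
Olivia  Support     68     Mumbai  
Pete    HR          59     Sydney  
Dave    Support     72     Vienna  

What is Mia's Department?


Row 1: Mia
Department = HR

ANSWER: HR


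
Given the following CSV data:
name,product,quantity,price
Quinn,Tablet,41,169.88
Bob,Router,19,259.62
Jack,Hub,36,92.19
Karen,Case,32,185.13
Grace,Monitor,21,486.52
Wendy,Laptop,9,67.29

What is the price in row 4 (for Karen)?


Row 4: Karen
Column 'price' = 185.13

ANSWER: 185.13


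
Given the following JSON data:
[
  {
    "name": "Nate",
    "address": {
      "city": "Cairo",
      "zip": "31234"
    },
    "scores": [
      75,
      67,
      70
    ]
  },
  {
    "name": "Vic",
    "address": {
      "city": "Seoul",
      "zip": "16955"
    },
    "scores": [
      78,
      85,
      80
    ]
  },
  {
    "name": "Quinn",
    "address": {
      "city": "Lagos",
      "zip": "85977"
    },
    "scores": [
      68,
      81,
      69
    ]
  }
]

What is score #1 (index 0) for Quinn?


Path: records[2].scores[0]
Value: 68

ANSWER: 68


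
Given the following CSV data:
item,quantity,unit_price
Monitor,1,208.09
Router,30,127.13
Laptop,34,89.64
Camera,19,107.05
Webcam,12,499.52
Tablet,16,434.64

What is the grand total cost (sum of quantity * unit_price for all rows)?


Computing row totals:
  Monitor: 1 * 208.09 = 208.09
  Router: 30 * 127.13 = 3813.9
  Laptop: 34 * 89.64 = 3047.76
  Camera: 19 * 107.05 = 2033.95
  Webcam: 12 * 499.52 = 5994.24
  Tablet: 16 * 434.64 = 6954.24
Grand total = 208.09 + 3813.9 + 3047.76 + 2033.95 + 5994.24 + 6954.24 = 22052.18

ANSWER: 22052.18


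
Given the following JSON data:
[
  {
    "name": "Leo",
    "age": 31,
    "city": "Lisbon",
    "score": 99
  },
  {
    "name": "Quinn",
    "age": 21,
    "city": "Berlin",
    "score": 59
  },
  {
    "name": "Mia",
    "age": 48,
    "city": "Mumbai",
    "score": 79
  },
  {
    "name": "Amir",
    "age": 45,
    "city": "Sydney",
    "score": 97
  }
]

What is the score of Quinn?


Looking up record where name = Quinn
Record index: 1
Field 'score' = 59

ANSWER: 59


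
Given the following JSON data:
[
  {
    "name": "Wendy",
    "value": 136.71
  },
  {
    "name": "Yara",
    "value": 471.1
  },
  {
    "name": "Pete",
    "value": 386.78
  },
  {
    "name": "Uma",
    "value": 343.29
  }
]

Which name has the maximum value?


Comparing values:
  Wendy: 136.71
  Yara: 471.1
  Pete: 386.78
  Uma: 343.29
Maximum: Yara (471.1)

ANSWER: Yara


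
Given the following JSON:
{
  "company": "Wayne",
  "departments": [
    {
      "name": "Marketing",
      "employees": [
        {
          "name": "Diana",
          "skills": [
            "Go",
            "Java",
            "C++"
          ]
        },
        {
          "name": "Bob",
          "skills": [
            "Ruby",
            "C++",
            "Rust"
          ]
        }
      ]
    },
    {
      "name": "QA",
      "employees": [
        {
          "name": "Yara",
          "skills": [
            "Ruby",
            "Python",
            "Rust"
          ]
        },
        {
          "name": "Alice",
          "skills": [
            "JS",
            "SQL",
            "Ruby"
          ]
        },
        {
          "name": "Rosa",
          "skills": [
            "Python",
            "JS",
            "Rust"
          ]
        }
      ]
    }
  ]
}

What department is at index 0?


Path: departments[0].name
Value: Marketing

ANSWER: Marketing


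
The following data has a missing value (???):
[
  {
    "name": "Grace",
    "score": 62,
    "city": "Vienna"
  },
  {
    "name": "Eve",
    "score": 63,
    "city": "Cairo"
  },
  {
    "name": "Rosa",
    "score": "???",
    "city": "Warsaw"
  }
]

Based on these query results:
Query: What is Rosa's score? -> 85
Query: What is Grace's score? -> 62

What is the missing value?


The missing value is Rosa's score
From query: Rosa's score = 85

ANSWER: 85


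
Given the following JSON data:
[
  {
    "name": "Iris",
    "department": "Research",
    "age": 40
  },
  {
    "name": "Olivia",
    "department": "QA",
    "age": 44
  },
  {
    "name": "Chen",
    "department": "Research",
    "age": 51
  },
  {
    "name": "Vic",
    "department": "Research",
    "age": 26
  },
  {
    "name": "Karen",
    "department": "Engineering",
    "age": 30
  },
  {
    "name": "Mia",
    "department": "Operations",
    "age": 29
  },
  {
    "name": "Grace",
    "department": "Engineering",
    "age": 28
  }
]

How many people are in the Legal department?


Scanning records for department = Legal
  No matches found
Count: 0

ANSWER: 0


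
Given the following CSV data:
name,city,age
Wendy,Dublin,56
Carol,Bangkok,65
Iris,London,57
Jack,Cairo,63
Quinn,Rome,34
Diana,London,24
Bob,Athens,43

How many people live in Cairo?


Scanning city column for 'Cairo':
  Row 4: Jack -> MATCH
Total matches: 1

ANSWER: 1


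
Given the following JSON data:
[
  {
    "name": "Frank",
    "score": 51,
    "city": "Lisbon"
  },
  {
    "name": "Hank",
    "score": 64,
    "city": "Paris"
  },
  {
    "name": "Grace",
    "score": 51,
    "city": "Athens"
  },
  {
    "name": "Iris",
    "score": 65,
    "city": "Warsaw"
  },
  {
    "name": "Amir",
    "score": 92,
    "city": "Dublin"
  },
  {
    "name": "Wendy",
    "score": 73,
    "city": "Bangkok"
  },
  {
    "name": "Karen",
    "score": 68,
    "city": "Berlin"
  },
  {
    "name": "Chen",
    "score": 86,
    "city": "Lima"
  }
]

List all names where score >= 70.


Filtering records where score >= 70:
  Frank (score=51) -> no
  Hank (score=64) -> no
  Grace (score=51) -> no
  Iris (score=65) -> no
  Amir (score=92) -> YES
  Wendy (score=73) -> YES
  Karen (score=68) -> no
  Chen (score=86) -> YES


ANSWER: Amir, Wendy, Chen


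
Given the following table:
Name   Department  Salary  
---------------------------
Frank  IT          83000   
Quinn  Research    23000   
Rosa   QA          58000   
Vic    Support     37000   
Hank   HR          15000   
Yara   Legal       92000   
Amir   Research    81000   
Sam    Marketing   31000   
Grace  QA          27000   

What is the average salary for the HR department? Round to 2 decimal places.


HR department members:
  Hank: 15000
Sum = 15000
Count = 1
Average = 15000 / 1 = 15000.00

ANSWER: 15000.00


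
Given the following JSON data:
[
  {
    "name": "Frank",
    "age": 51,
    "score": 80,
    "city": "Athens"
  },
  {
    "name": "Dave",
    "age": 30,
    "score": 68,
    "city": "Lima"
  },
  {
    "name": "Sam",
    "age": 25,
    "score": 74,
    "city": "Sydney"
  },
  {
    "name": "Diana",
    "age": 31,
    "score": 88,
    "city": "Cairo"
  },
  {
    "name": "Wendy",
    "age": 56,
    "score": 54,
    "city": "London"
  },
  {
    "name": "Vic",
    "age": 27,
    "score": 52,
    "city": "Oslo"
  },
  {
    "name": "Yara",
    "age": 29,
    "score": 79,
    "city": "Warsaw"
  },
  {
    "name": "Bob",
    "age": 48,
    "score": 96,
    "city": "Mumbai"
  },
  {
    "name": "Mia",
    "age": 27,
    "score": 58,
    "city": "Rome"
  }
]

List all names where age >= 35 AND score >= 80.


Checking both conditions:
  Frank (age=51, score=80) -> YES
  Dave (age=30, score=68) -> no
  Sam (age=25, score=74) -> no
  Diana (age=31, score=88) -> no
  Wendy (age=56, score=54) -> no
  Vic (age=27, score=52) -> no
  Yara (age=29, score=79) -> no
  Bob (age=48, score=96) -> YES
  Mia (age=27, score=58) -> no


ANSWER: Frank, Bob


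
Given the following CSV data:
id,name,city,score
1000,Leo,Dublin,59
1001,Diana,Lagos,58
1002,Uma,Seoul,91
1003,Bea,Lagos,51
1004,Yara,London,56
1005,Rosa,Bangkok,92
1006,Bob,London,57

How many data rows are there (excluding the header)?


Counting rows (excluding header):
Header: id,name,city,score
Data rows: 7

ANSWER: 7


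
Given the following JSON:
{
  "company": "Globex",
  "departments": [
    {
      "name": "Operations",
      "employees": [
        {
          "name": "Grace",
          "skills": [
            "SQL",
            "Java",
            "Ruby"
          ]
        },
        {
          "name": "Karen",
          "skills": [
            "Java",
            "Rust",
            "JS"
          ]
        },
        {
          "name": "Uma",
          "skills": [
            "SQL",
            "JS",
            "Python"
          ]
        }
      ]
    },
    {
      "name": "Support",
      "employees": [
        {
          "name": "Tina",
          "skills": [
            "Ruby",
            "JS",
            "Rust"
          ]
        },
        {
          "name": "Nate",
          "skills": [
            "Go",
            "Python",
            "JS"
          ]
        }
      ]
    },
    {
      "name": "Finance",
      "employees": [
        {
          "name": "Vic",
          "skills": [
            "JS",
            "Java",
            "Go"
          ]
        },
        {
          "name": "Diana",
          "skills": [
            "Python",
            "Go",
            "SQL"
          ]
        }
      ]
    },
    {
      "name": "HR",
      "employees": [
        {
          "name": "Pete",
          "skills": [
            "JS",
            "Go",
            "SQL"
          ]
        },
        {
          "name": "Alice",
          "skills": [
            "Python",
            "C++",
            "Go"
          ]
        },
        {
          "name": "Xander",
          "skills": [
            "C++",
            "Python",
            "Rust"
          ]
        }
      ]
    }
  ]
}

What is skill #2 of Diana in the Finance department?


Path: departments[2].employees[1].skills[1]
Value: Go

ANSWER: Go


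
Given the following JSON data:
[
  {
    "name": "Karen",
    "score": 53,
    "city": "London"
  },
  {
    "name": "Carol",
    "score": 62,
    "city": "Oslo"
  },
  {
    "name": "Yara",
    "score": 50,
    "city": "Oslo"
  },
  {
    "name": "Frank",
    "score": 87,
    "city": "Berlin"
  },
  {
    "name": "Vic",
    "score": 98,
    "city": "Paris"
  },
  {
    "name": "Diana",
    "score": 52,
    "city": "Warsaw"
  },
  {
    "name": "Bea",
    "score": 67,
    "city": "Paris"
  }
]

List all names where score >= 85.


Filtering records where score >= 85:
  Karen (score=53) -> no
  Carol (score=62) -> no
  Yara (score=50) -> no
  Frank (score=87) -> YES
  Vic (score=98) -> YES
  Diana (score=52) -> no
  Bea (score=67) -> no


ANSWER: Frank, Vic


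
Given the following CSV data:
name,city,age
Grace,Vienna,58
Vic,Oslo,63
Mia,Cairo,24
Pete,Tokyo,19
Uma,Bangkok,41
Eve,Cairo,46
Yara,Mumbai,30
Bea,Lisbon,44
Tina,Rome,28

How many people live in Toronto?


Scanning city column for 'Toronto':
Total matches: 0

ANSWER: 0


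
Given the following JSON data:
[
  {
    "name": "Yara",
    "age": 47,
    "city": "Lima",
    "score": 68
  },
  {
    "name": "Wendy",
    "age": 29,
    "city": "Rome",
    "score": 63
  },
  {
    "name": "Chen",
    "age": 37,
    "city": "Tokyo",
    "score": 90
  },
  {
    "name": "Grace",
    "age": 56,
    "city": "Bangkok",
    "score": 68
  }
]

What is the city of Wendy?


Looking up record where name = Wendy
Record index: 1
Field 'city' = Rome

ANSWER: Rome


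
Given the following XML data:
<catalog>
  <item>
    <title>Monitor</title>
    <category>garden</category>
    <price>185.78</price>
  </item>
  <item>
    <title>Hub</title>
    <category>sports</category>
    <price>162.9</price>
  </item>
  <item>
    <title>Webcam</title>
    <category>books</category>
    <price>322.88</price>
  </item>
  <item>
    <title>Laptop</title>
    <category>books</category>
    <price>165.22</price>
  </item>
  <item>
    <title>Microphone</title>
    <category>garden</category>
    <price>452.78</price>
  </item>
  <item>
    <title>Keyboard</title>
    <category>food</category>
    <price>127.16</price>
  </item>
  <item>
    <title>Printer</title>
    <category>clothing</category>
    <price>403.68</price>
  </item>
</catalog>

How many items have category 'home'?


Scanning <item> elements for <category>home</category>:
Count: 0

ANSWER: 0


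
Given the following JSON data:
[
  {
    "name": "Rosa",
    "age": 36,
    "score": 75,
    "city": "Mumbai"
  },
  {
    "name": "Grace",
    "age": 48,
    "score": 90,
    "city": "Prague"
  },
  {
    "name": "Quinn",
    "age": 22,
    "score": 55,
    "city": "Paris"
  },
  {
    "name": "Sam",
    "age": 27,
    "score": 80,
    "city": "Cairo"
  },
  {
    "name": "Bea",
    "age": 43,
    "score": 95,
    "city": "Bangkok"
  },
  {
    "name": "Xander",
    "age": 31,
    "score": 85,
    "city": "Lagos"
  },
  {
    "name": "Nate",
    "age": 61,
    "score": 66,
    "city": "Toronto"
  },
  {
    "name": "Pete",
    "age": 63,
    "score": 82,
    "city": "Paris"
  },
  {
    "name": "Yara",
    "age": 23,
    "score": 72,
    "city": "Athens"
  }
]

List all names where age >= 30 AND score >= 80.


Checking both conditions:
  Rosa (age=36, score=75) -> no
  Grace (age=48, score=90) -> YES
  Quinn (age=22, score=55) -> no
  Sam (age=27, score=80) -> no
  Bea (age=43, score=95) -> YES
  Xander (age=31, score=85) -> YES
  Nate (age=61, score=66) -> no
  Pete (age=63, score=82) -> YES
  Yara (age=23, score=72) -> no


ANSWER: Grace, Bea, Xander, Pete


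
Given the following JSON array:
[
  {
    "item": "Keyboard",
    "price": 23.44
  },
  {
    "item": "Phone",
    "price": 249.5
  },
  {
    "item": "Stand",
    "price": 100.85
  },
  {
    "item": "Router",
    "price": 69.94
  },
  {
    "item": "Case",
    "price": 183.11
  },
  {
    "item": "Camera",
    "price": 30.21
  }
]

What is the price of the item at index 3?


Array index 3 -> Router
price = 69.94

ANSWER: 69.94


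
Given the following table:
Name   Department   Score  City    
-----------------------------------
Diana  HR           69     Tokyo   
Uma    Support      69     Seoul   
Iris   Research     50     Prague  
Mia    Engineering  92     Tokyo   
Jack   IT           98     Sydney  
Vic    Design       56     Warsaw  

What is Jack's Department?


Row 5: Jack
Department = IT

ANSWER: IT


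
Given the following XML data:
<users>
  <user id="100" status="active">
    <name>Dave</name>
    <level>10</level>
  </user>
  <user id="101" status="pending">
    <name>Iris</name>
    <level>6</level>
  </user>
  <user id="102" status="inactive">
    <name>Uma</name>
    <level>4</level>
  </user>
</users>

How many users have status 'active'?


Counting users with status='active':
  Dave (id=100) -> MATCH
Count: 1

ANSWER: 1


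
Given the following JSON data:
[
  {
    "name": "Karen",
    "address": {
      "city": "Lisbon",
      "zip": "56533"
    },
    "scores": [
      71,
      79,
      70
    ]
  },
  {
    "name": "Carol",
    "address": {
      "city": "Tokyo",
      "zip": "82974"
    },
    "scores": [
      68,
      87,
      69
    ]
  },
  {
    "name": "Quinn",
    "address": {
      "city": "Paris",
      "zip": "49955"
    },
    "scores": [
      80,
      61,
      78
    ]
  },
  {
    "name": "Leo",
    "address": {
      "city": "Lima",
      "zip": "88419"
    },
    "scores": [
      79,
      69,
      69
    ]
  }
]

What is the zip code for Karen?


Path: records[0].address.zip
Value: 56533

ANSWER: 56533


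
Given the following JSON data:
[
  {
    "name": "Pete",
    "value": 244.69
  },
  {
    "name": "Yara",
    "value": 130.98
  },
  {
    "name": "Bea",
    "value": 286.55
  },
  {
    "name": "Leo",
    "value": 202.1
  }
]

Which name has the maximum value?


Comparing values:
  Pete: 244.69
  Yara: 130.98
  Bea: 286.55
  Leo: 202.1
Maximum: Bea (286.55)

ANSWER: Bea


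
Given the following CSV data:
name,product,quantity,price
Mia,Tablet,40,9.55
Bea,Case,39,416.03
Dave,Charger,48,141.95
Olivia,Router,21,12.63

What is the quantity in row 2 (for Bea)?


Row 2: Bea
Column 'quantity' = 39

ANSWER: 39


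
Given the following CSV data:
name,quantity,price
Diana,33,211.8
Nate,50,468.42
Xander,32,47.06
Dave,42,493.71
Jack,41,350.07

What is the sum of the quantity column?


Values in 'quantity' column:
  Row 1: 33
  Row 2: 50
  Row 3: 32
  Row 4: 42
  Row 5: 41
Sum = 33 + 50 + 32 + 42 + 41 = 198

ANSWER: 198


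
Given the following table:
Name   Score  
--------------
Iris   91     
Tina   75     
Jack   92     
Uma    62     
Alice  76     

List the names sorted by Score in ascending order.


Sorting by Score (ascending):
  Uma: 62
  Tina: 75
  Alice: 76
  Iris: 91
  Jack: 92


ANSWER: Uma, Tina, Alice, Iris, Jack


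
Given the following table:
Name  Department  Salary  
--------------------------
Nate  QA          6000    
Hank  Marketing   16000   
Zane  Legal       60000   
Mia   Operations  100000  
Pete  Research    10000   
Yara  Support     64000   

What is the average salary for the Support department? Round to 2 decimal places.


Support department members:
  Yara: 64000
Sum = 64000
Count = 1
Average = 64000 / 1 = 64000.00

ANSWER: 64000.00


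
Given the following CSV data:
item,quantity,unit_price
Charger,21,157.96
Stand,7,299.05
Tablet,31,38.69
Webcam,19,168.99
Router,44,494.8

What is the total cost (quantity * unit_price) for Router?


Row: Router
quantity = 44
unit_price = 494.8
total = 44 * 494.8 = 21771.2

ANSWER: 21771.2


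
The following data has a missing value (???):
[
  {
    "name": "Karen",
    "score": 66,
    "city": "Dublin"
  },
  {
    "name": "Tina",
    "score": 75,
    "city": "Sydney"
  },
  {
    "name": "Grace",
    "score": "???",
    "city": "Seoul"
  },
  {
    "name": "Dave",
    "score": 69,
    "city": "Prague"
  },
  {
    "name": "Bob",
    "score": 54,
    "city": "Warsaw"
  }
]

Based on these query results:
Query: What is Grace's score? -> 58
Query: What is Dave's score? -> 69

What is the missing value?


The missing value is Grace's score
From query: Grace's score = 58

ANSWER: 58


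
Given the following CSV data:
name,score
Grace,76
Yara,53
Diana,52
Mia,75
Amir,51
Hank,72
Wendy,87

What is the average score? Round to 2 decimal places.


Scores: 76, 53, 52, 75, 51, 72, 87
Sum = 466
Count = 7
Average = 466 / 7 = 66.57

ANSWER: 66.57


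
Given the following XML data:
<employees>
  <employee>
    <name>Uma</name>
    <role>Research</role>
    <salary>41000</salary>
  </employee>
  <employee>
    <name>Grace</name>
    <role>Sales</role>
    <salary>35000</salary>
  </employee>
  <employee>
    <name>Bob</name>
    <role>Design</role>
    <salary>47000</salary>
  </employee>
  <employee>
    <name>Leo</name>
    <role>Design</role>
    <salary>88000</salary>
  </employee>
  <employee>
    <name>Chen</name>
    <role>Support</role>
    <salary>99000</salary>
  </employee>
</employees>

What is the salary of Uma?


Searching for <employee> with <name>Uma</name>
Found at position 1
<salary>41000</salary>

ANSWER: 41000


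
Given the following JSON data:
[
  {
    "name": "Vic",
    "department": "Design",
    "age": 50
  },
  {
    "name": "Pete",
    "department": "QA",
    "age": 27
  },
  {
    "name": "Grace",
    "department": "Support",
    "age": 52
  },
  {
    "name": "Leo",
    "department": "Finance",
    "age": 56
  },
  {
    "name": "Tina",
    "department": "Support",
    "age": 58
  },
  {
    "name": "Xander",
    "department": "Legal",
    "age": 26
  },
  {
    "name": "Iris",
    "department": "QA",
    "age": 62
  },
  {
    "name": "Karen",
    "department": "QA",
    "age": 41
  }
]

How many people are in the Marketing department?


Scanning records for department = Marketing
  No matches found
Count: 0

ANSWER: 0


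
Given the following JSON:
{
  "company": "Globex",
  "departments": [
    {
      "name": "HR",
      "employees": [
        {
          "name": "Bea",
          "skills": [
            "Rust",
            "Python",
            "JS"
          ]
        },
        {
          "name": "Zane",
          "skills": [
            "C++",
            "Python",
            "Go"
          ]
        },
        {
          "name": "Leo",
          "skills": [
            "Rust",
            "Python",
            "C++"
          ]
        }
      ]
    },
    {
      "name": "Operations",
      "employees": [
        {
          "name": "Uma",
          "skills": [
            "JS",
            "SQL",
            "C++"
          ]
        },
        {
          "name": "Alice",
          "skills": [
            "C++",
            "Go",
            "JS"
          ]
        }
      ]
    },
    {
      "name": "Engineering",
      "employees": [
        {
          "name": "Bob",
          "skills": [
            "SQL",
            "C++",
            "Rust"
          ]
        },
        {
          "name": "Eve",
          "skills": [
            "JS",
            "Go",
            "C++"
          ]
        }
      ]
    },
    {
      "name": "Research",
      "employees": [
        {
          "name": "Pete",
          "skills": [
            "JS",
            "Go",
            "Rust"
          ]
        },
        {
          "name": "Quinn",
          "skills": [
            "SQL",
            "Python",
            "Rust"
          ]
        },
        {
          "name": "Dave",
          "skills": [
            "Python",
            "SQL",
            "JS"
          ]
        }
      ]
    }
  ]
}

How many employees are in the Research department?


Path: departments[3].employees
Count: 3

ANSWER: 3


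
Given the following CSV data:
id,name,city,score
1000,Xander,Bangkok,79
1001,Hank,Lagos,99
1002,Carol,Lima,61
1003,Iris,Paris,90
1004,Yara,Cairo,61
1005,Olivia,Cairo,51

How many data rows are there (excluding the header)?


Counting rows (excluding header):
Header: id,name,city,score
Data rows: 6

ANSWER: 6


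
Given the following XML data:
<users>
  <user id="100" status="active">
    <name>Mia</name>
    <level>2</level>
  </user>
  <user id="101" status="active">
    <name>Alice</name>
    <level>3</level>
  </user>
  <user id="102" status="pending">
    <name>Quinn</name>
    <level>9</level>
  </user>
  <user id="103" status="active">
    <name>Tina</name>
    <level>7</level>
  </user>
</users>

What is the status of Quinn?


Finding user with name = Quinn
user id="102" status="pending"

ANSWER: pending


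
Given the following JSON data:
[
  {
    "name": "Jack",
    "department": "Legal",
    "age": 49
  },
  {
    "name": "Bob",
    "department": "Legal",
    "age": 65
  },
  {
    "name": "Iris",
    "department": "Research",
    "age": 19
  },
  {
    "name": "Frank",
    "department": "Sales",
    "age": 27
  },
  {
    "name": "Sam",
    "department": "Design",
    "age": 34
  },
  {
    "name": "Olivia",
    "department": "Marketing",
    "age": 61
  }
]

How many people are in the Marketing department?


Scanning records for department = Marketing
  Record 5: Olivia
Count: 1

ANSWER: 1


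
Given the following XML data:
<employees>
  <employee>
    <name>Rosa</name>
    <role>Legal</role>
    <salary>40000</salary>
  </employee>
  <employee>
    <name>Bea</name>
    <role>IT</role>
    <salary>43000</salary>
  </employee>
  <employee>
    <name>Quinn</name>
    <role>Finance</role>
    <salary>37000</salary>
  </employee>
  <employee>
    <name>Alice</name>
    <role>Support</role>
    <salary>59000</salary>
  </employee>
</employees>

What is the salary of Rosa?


Searching for <employee> with <name>Rosa</name>
Found at position 1
<salary>40000</salary>

ANSWER: 40000


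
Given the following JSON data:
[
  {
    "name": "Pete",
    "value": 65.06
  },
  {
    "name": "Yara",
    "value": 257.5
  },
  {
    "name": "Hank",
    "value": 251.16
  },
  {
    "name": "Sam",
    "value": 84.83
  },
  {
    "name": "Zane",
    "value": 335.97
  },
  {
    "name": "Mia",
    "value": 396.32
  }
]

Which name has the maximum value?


Comparing values:
  Pete: 65.06
  Yara: 257.5
  Hank: 251.16
  Sam: 84.83
  Zane: 335.97
  Mia: 396.32
Maximum: Mia (396.32)

ANSWER: Mia
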